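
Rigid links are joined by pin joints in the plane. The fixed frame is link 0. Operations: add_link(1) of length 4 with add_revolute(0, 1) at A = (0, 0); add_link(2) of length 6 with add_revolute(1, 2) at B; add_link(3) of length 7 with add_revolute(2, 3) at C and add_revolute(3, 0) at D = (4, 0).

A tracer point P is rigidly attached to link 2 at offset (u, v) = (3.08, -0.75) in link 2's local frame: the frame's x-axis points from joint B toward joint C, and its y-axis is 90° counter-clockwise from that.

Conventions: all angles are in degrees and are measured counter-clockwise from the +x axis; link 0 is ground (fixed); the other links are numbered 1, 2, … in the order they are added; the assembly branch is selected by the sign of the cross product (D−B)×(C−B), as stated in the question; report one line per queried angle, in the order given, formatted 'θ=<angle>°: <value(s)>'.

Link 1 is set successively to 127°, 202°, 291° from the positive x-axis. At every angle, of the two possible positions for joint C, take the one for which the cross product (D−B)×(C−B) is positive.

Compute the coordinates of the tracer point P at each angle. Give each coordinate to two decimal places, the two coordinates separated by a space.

A=(0,0), D=(4.00,0)
θ=127°: B = A + 4.00·(cos127°, sin127°) = (-2.4073, 3.1945)
θ=127°: |BD| = 7.1595
θ=127°: circle(B,6.00) ∩ circle(D,7.00): a=2.6718, h=5.3723
θ=127°:   candidates: C₊=(2.3810,6.8102) cross=38.463; C₋=(-2.4132,-2.8055) cross=-38.463
θ=127°:   branch + wants cross > 0 → take C=(2.3810,6.8102) (cross=38.463)
θ=127°: ex = (C−B)/|BC| = (0.7980,0.6026); ey = (-0.6026,0.7980)
θ=127°: P = B + 3.08·ex + -0.75·ey = (0.5027,4.4520)
θ=202°: B = A + 4.00·(cos202°, sin202°) = (-3.7087, -1.4984)
θ=202°: |BD| = 7.8530
θ=202°: circle(B,6.00) ∩ circle(D,7.00): a=3.0988, h=5.1378
θ=202°:   candidates: C₊=(-1.6472,4.1363) cross=40.348; C₋=(0.3135,-5.9506) cross=-40.348
θ=202°:   branch + wants cross > 0 → take C=(-1.6472,4.1363) (cross=40.348)
θ=202°: ex = (C−B)/|BC| = (0.3436,0.9391); ey = (-0.9391,0.3436)
θ=202°: P = B + 3.08·ex + -0.75·ey = (-1.9461,1.1364)
θ=291°: B = A + 4.00·(cos291°, sin291°) = (1.4335, -3.7343)
θ=291°: |BD| = 4.5312
θ=291°: circle(B,6.00) ∩ circle(D,7.00): a=0.8311, h=5.9422
θ=291°:   candidates: C₊=(-2.9928,0.3163) cross=26.925; C₋=(6.8013,-6.4150) cross=-26.925
θ=291°:   branch + wants cross > 0 → take C=(-2.9928,0.3163) (cross=26.925)
θ=291°: ex = (C−B)/|BC| = (-0.7377,0.6751); ey = (-0.6751,-0.7377)
θ=291°: P = B + 3.08·ex + -0.75·ey = (-0.3324,-1.1017)

θ=127°: 0.50 4.45
θ=202°: -1.95 1.14
θ=291°: -0.33 -1.10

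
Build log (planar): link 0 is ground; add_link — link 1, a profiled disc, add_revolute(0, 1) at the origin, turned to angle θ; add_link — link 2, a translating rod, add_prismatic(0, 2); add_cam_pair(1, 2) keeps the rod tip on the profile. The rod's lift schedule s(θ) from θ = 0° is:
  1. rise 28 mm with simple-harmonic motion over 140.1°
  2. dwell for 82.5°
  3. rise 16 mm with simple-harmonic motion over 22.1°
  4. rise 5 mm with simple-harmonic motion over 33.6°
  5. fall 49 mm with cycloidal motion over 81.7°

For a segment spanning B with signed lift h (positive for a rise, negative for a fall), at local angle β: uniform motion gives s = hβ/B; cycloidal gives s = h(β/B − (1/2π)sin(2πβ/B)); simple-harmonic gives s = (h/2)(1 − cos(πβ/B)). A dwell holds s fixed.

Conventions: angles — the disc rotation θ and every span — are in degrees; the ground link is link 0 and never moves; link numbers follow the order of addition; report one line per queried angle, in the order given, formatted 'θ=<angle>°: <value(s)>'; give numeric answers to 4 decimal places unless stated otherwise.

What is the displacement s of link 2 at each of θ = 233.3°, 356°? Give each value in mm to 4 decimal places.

seg 1 [0°–140.1°] simple-harmonic, h=28: full span → s += 28 → s = 28.0000
seg 2 [140.1°–222.6°] dwell: s stays 28.0000
seg 3 [222.6°–244.7°] simple-harmonic, h=16: θ=233.3° here. β=10.7, B=22.1. 16/2·(1 − cos(π·0.4842)) = 7.6021 → s = 35.6021
seg 3 [222.6°–244.7°] simple-harmonic, h=16: full span → s += 16 → s = 44.0000
seg 4 [244.7°–278.3°] simple-harmonic, h=5: full span → s += 5 → s = 49.0000
seg 5 [278.3°–360°] cycloidal, h=-49: θ=356° here. β=77.7, B=81.7. -49·(0.9510 − sin(2π·0.9510)/(2π)) = -48.9623 → s = 0.0377

θ=233.3°: 35.6021
θ=356°: 0.0377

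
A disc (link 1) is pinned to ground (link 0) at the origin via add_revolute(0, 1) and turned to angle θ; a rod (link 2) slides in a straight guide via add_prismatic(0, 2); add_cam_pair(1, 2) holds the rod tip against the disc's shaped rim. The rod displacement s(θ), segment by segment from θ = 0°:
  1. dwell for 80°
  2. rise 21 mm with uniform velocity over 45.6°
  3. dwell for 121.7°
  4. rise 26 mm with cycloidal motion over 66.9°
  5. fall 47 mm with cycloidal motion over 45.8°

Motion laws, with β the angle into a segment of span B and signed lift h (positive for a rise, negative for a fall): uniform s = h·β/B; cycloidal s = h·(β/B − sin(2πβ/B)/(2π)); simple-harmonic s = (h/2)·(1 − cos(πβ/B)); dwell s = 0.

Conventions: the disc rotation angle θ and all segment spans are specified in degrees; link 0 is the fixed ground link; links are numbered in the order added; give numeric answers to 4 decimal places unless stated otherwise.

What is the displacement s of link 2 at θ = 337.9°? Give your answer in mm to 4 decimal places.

segment 1 (0° to 80°, dwell): s unchanged at 0.0000
segment 2 (80° to 125.6°, uniform, h = 21) is passed completely: s = 0.0000 + (21) = 21.0000
segment 3 (125.6° to 247.3°, dwell): s unchanged at 21.0000
segment 4 (247.3° to 314.2°, cycloidal, h = 26) is passed completely: s = 21.0000 + (26) = 47.0000
θ = 337.9° falls in segment 5 (314.2° to 360°, cycloidal, h = -47): β = 337.9 − 314.2 = 23.7°, B = 45.8°; Δs = -47·(0.5175 − sin(2π·0.5175)/(2π)) = -25.1403; s = 47.0000 − 25.1403 = 21.8597

21.8597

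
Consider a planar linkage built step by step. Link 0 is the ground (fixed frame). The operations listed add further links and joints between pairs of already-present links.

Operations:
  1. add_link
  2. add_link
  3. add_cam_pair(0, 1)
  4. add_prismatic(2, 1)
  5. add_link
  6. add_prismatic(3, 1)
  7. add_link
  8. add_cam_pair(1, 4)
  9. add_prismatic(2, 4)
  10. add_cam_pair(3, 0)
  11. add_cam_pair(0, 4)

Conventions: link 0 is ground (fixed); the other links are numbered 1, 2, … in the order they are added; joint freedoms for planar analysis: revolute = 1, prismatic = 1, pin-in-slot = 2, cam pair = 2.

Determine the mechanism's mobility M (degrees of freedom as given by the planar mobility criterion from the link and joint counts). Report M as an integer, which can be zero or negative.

L=1 J1=0 J2=0
add link → L=2 J1=0 J2=0
add link → L=3 J1=0 J2=0
C@0,1 dof=2 J2 → L=3 J1=0 J2=1
P@2,1 dof=1 J1 → L=3 J1=1 J2=1
add link → L=4 J1=1 J2=1
P@3,1 dof=1 J1 → L=4 J1=2 J2=1
add link → L=5 J1=2 J2=1
C@1,4 dof=2 J2 → L=5 J1=2 J2=2
P@2,4 dof=1 J1 → L=5 J1=3 J2=2
C@3,0 dof=2 J2 → L=5 J1=3 J2=3
C@0,4 dof=2 J2 → L=5 J1=3 J2=4
M=3(L−1)−2J1−J2=3·4−2·3−4=2

M = 2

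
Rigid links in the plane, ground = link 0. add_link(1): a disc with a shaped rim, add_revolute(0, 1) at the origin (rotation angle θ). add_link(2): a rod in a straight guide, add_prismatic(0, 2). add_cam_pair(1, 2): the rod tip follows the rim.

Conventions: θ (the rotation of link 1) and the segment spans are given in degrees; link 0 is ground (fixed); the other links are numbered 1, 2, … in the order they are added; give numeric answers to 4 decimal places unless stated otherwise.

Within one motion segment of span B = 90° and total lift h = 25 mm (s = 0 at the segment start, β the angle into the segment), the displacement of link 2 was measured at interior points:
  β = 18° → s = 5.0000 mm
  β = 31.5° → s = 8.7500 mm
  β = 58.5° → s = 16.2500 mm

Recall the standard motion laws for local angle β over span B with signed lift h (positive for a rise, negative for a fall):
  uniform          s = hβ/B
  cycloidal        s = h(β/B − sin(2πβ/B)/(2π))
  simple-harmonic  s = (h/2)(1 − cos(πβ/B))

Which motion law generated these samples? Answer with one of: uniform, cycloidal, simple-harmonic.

candidates at β/B = r: uniform s = h·r (linear in β); cycloidal s = h·(r − sin(2πr)/(2π)); simple-harmonic s = (h/2)(1 − cos(πr))
β=18°: printed 5.0000 | uniform 5.0000, cycloidal 1.2159, simple-harmonic 2.3873
β=31.5°: printed 8.7500 | uniform 8.7500, cycloidal 5.5310, simple-harmonic 6.8251
β=58.5°: printed 16.2500 | uniform 16.2500, cycloidal 19.4690, simple-harmonic 18.1749
only one law matches every sample → uniform

uniform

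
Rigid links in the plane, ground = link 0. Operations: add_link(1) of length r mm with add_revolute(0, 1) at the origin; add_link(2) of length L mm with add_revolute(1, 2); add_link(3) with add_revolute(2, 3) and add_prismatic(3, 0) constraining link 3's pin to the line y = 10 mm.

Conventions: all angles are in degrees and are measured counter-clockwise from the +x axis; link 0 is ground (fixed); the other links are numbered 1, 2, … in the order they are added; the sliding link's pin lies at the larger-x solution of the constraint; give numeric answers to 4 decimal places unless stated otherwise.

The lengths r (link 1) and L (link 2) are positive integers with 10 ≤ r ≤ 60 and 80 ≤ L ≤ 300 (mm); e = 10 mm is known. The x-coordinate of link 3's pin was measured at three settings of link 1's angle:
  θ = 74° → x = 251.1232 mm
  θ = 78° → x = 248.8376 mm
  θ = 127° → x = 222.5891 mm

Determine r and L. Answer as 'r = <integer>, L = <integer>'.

constraint per measurement: (x − r cos θ)² + (r sin θ − e)² = L²
subtracting the θ₁ and θ₂ equations cancels the r² and L² terms:
r = (x₁² − x₂²) / (2[(x₁cos θ₁ + e sin θ₁) − (x₂cos θ₂ + e sin θ₂)]) = 32.9999 → r = 33
L² = (x₁ − r cos θ₁)² + (r sin θ₁ − e)² = 59048.9792 → L = 243.0000 → L = 243
check at θ₃=127°: x = 222.5891 (printed 222.5891) ✓

r = 33, L = 243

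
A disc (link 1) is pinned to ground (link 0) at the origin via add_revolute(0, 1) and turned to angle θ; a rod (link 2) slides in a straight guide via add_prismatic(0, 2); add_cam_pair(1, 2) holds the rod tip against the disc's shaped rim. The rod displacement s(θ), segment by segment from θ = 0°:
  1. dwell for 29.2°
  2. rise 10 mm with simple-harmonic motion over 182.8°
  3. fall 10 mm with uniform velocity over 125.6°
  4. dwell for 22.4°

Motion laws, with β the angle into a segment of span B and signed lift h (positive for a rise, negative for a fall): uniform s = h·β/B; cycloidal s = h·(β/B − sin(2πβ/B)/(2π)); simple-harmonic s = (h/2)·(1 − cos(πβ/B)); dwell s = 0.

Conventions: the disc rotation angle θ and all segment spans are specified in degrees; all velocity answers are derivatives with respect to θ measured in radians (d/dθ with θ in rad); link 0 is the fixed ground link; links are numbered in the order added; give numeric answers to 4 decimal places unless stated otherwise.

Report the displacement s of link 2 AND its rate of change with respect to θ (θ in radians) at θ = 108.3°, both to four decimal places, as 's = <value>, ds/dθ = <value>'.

segment 1 (0° to 29.2°, dwell): s unchanged at 0.0000
θ = 108.3° falls in segment 2 (29.2° to 212°, simple-harmonic, h = 10): β = 108.3 − 29.2 = 79.1°, B = 182.8°; Δs = 10/2·(1 − cos(π·0.4327)) = 3.9509; s = 0.0000 + 3.9509 = 3.9509
velocity in seg [29.2°–212°] (simple-harmonic), θ in radians: β = 79.1° = 1.3806 rad, B = 182.8° = 3.1905 rad; ds/dθ = (πh/(2B)) sin(πβ/B) = (π·10/(2·3.1905)) sin(π·0.4327) = 4.813822 mm/rad

s = 3.9509, ds/dθ = 4.8138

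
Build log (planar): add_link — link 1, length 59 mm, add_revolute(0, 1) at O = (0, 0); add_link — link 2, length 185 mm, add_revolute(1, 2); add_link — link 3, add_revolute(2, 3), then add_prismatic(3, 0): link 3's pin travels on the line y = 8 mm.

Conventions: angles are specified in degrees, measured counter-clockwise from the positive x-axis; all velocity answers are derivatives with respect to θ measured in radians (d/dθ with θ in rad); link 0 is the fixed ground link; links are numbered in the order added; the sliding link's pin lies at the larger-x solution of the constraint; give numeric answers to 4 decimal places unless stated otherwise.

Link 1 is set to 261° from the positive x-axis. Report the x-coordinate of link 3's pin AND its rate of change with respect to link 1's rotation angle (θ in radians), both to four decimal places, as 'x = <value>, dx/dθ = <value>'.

geometry: r = 59 mm, L = 185 mm, e = 8 mm
crank pin P = (r cos θ, r sin θ) = (-9.229633, -58.273612)
h = r sin θ − e = -58.273612 − 8 = -66.273612
x = r cos θ + √(L² − h²) = -9.229633 + 172.721766 = 163.492132
dx/dθ = −r sin θ − h·r cos θ/√(L² − h²) (θ in radians; h = -66.273612) = 54.732187

x = 163.4921, dx/dθ = 54.7322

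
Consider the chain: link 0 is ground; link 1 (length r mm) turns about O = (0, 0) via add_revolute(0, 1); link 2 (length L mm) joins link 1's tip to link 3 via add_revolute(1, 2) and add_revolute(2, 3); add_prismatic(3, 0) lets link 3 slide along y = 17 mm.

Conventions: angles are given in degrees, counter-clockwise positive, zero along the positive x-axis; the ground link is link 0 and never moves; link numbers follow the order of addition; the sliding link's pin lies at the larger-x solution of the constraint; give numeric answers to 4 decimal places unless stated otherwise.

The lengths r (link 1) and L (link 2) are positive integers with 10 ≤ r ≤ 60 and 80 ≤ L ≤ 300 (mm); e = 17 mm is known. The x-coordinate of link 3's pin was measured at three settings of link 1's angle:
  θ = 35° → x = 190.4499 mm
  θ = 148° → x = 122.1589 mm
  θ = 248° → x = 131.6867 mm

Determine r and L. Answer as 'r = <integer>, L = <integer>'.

constraint per measurement: (x − r cos θ)² + (r sin θ − e)² = L²
subtracting the θ₁ and θ₂ equations cancels the r² and L² terms:
r = (x₁² − x₂²) / (2[(x₁cos θ₁ + e sin θ₁) − (x₂cos θ₂ + e sin θ₂)]) = 41.0000 → r = 41
L² = (x₁ − r cos θ₁)² + (r sin θ₁ − e)² = 24648.9900 → L = 157.0000 → L = 157
check at θ₃=248°: x = 131.6867 (printed 131.6867) ✓

r = 41, L = 157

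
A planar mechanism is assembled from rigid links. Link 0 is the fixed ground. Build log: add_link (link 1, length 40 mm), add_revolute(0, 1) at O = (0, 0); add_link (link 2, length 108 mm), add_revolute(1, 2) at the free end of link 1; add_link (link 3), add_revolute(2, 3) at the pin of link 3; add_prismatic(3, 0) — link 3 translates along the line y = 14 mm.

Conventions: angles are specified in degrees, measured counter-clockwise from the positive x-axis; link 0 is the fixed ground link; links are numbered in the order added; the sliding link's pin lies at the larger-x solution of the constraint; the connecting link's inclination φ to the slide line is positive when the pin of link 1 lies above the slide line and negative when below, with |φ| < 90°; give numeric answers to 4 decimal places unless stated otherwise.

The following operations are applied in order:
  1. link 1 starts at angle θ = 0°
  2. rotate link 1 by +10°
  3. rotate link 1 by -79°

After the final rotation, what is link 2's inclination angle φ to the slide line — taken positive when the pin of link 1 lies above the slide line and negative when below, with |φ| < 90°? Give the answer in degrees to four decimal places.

geometry: r = 40 mm, L = 108 mm, e = 14 mm; θ starts at 0°
rotate link 1 by +10°: θ ← 0° +10° = 10°
rotate link 1 by -79°: θ ← 10° -79° = -69°
h = r sin θ − e = -37.343217 − 14 = -51.343217
sin φ = h / L = -51.343217 / 108 = -0.47540016
φ = arcsin(-0.47540016) = -28.385407°

-28.3854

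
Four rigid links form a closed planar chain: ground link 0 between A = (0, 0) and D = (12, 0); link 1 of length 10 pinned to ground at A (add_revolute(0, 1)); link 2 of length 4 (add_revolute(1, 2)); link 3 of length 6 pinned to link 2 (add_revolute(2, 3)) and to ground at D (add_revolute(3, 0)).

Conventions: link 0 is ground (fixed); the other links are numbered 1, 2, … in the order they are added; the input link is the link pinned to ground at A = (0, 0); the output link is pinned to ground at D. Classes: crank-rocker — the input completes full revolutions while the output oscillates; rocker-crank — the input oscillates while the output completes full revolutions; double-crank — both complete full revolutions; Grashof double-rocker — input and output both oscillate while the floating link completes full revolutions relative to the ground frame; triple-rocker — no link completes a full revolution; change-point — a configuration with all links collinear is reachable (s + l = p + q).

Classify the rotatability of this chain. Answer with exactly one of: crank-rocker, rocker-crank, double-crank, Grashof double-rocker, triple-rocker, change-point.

lengths: ground=12, input=10, coupler=4, output=6
sorted: s=4 (shortest), l=12 (longest), p+q=16
s + l = 16 vs p + q = 16
s + l = p + q → change-point (collinear configuration reachable)

change-point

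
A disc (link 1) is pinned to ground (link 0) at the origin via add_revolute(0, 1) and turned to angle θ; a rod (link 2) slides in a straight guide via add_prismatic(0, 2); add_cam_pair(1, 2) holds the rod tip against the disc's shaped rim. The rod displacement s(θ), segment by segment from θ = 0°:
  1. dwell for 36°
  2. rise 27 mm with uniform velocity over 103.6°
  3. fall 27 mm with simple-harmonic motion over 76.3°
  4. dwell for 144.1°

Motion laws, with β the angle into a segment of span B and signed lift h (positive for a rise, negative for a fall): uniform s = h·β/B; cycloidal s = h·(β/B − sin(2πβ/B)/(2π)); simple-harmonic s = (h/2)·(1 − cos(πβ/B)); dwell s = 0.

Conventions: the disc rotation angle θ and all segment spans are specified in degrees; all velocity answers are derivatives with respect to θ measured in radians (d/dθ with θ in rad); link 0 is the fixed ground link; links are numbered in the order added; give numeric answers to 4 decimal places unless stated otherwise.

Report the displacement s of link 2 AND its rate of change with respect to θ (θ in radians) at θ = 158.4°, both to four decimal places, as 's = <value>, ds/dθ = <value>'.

segment 1 (0° to 36°, dwell): s unchanged at 0.0000
segment 2 (36° to 139.6°, uniform, h = 27) is passed completely: s = 0.0000 + (27) = 27.0000
θ = 158.4° falls in segment 3 (139.6° to 215.9°, simple-harmonic, h = -27): β = 158.4 − 139.6 = 18.8°, B = 76.3°; Δs = -27/2·(1 − cos(π·0.2464)) = -3.8466; s = 27.0000 − 3.8466 = 23.1534
velocity in seg [139.6°–215.9°] (simple-harmonic), θ in radians: β = 18.8° = 0.3281 rad, B = 76.3° = 1.3317 rad; ds/dθ = (πh/(2B)) sin(πβ/B) = (π·(-27)/(2·1.3317)) sin(π·0.2464) = -22.263485 mm/rad

s = 23.1534, ds/dθ = -22.2635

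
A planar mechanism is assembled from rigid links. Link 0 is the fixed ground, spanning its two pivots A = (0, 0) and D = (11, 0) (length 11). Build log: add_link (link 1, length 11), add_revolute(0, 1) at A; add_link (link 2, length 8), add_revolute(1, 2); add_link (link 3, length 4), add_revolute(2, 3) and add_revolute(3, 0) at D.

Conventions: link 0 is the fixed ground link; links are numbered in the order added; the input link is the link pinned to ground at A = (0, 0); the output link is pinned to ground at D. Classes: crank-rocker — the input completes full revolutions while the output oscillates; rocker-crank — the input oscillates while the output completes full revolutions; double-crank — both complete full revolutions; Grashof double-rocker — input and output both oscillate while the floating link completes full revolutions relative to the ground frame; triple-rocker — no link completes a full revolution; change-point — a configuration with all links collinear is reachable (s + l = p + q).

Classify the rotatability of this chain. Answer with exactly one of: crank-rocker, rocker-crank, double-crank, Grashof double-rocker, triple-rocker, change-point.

lengths: ground=11, input=11, coupler=8, output=4
sorted: s=4 (shortest), l=11 (longest), p+q=19
s + l = 15 vs p + q = 19
s + l < p + q (Grashof) with shortest = output link → rocker-crank

rocker-crank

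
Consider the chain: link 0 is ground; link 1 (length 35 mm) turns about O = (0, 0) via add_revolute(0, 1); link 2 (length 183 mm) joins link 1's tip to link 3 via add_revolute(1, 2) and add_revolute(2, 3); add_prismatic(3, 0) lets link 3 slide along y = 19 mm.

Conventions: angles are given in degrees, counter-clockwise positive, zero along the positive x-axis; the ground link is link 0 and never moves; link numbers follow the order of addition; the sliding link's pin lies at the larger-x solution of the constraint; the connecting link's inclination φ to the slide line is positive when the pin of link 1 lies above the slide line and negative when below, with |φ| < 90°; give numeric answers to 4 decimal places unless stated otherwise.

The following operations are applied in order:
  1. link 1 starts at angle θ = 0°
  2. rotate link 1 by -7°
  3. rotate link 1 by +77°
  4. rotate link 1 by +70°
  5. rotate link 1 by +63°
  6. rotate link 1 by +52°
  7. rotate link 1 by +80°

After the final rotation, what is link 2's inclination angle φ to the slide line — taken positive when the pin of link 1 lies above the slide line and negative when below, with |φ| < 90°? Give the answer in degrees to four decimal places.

geometry: r = 35 mm, L = 183 mm, e = 19 mm; θ starts at 0°
rotate link 1 by -7°: θ ← 0° -7° = -7°
rotate link 1 by +77°: θ ← -7° +77° = 70°
rotate link 1 by +70°: θ ← 70° +70° = 140°
rotate link 1 by +63°: θ ← 140° +63° = 203°
rotate link 1 by +52°: θ ← 203° +52° = 255°
rotate link 1 by +80°: θ ← 255° +80° = 335°
h = r sin θ − e = -14.791639 − 19 = -33.791639
sin φ = h / L = -33.791639 / 183 = -0.18465377
φ = arcsin(-0.18465377) = -10.640947°

-10.6409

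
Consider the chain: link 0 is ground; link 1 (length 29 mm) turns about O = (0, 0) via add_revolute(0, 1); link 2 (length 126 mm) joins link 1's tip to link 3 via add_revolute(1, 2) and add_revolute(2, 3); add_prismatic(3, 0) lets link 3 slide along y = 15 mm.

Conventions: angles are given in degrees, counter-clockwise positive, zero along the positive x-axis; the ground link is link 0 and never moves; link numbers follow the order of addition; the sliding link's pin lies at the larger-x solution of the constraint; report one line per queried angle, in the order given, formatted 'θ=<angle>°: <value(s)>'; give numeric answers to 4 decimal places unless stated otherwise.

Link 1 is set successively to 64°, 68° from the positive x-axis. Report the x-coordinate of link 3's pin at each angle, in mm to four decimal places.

geometry: r = 29 mm, L = 126 mm, e = 15 mm
θ=64°: crank pin P = (r cos θ, r sin θ) = (12.712763, 26.065027)
θ=64°: h = r sin θ − e = 26.065027 − 15 = 11.065027
θ=64°: x = r cos θ + √(L² − h²) = 12.712763 + 125.513207 = 138.225970
θ=68°: crank pin P = (r cos θ, r sin θ) = (10.863591, 26.888332)
θ=68°: h = r sin θ − e = 26.888332 − 15 = 11.888332
θ=68°: x = r cos θ + √(L² − h²) = 10.863591 + 125.437903 = 136.301494

θ=64°: 138.2260
θ=68°: 136.3015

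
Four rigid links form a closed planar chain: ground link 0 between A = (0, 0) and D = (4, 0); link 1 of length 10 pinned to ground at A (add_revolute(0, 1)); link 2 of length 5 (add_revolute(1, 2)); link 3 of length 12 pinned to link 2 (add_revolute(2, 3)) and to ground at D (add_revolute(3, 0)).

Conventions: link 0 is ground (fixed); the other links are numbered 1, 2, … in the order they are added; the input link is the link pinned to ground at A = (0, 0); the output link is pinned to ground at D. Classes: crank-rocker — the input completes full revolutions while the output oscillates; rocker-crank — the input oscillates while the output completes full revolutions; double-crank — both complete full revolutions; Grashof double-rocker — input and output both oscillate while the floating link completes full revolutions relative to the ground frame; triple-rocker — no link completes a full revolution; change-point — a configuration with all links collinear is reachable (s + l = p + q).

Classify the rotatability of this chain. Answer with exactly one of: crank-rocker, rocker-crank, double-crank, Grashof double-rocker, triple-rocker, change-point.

lengths: ground=4, input=10, coupler=5, output=12
sorted: s=4 (shortest), l=12 (longest), p+q=15
s + l = 16 vs p + q = 15
s + l > p + q → non-Grashof → no link fully rotates → triple-rocker

triple-rocker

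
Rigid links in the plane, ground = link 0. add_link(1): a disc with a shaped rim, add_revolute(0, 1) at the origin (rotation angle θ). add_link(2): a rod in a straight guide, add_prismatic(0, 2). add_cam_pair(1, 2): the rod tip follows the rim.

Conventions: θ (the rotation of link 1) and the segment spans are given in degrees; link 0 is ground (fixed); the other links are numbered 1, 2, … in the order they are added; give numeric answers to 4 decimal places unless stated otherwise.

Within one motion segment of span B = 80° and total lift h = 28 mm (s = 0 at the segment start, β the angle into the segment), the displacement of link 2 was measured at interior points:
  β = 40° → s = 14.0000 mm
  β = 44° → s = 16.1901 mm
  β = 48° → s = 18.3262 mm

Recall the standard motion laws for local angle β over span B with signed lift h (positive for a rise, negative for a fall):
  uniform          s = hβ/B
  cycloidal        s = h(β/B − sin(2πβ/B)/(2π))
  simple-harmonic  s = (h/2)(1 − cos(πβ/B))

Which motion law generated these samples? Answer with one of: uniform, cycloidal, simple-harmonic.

candidates at β/B = r: uniform s = h·r (linear in β); cycloidal s = h·(r − sin(2πr)/(2π)); simple-harmonic s = (h/2)(1 − cos(πr))
β=40°: printed 14.0000 | uniform 14.0000, cycloidal 14.0000, simple-harmonic 14.0000
β=44°: printed 16.1901 | uniform 15.4000, cycloidal 16.7771, simple-harmonic 16.1901
β=48°: printed 18.3262 | uniform 16.8000, cycloidal 19.4194, simple-harmonic 18.3262
only one law matches every sample → simple-harmonic

simple-harmonic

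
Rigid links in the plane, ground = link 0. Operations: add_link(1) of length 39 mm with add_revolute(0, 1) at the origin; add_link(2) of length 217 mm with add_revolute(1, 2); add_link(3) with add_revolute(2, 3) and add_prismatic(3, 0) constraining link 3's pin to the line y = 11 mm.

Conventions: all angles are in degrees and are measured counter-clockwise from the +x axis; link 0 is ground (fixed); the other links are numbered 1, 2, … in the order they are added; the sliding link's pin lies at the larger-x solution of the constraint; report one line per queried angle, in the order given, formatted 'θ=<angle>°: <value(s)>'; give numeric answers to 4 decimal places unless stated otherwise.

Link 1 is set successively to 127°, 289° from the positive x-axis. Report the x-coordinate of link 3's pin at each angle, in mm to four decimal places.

geometry: r = 39 mm, L = 217 mm, e = 11 mm
θ=127°: crank pin P = (r cos θ, r sin θ) = (-23.470786, 31.146785)
θ=127°: h = r sin θ − e = 31.146785 − 11 = 20.146785
θ=127°: x = r cos θ + √(L² − h²) = -23.470786 + 216.062739 = 192.591953
θ=289°: crank pin P = (r cos θ, r sin θ) = (12.697158, -36.875224)
θ=289°: h = r sin θ − e = -36.875224 − 11 = -47.875224
θ=289°: x = r cos θ + √(L² − h²) = 12.697158 + 211.652930 = 224.350088

θ=127°: 192.5920
θ=289°: 224.3501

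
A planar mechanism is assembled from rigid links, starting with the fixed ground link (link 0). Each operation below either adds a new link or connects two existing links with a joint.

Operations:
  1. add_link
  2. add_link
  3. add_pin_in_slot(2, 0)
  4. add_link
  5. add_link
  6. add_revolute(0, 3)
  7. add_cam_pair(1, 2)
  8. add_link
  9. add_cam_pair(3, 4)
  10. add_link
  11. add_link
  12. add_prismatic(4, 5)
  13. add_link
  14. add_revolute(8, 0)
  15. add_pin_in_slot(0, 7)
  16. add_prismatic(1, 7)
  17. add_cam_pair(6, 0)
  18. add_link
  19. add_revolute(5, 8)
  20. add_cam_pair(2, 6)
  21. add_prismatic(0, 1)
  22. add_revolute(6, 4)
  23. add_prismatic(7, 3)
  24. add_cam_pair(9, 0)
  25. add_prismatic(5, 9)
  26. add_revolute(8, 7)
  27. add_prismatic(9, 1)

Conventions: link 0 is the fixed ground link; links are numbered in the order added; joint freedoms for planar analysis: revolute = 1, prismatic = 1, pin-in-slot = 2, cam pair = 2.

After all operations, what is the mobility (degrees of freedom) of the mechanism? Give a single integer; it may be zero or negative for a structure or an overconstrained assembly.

link 0 = ground. State L|J1|J2 = 1|0|0
+link1  2|0|0
+link2  3|0|0
PS(2,0) f=2→J2  3|0|1
+link3  4|0|1
+link4  5|0|1
R(0,3) f=1→J1  5|1|1
C(1,2) f=2→J2  5|1|2
+link5  6|1|2
C(3,4) f=2→J2  6|1|3
+link6  7|1|3
+link7  8|1|3
P(4,5) f=1→J1  8|2|3
+link8  9|2|3
R(8,0) f=1→J1  9|3|3
PS(0,7) f=2→J2  9|3|4
P(1,7) f=1→J1  9|4|4
C(6,0) f=2→J2  9|4|5
+link9  10|4|5
R(5,8) f=1→J1  10|5|5
C(2,6) f=2→J2  10|5|6
P(0,1) f=1→J1  10|6|6
R(6,4) f=1→J1  10|7|6
P(7,3) f=1→J1  10|8|6
C(9,0) f=2→J2  10|8|7
P(5,9) f=1→J1  10|9|7
R(8,7) f=1→J1  10|10|7
P(9,1) f=1→J1  10|11|7
M = 3(10−1)−2·11−7 = 27−22−7 = -2

M = -2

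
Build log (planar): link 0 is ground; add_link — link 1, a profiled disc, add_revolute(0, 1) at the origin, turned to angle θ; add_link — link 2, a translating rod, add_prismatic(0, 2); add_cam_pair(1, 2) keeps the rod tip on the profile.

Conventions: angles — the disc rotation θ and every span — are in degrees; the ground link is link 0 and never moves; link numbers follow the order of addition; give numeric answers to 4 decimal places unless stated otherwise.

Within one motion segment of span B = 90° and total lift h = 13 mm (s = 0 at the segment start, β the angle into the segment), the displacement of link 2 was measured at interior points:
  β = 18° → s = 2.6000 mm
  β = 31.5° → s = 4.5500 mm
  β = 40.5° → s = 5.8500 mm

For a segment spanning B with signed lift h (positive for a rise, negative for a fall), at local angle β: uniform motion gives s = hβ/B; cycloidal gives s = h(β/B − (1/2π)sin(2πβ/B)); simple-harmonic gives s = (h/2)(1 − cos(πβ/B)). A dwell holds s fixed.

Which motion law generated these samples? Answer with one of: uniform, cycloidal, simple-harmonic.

candidates at β/B = r: uniform s = h·r (linear in β); cycloidal s = h·(r − sin(2πr)/(2π)); simple-harmonic s = (h/2)(1 − cos(πr))
β=18°: printed 2.6000 | uniform 2.6000, cycloidal 0.6323, simple-harmonic 1.2414
β=31.5°: printed 4.5500 | uniform 4.5500, cycloidal 2.8761, simple-harmonic 3.5491
β=40.5°: printed 5.8500 | uniform 5.8500, cycloidal 5.2106, simple-harmonic 5.4832
only one law matches every sample → uniform

uniform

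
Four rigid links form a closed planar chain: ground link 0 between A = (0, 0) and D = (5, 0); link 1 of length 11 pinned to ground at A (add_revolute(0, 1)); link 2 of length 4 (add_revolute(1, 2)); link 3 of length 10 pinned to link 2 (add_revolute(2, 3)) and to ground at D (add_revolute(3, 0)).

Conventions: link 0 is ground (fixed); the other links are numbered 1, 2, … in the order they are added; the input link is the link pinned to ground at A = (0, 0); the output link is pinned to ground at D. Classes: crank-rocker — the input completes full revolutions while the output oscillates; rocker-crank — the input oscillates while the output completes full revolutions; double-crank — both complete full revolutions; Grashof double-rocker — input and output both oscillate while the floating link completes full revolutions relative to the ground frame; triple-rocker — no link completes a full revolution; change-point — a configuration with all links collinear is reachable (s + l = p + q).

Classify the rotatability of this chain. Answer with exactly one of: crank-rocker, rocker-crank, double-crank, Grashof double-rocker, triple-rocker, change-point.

lengths: ground=5, input=11, coupler=4, output=10
sorted: s=4 (shortest), l=11 (longest), p+q=15
s + l = 15 vs p + q = 15
s + l = p + q → change-point (collinear configuration reachable)

change-point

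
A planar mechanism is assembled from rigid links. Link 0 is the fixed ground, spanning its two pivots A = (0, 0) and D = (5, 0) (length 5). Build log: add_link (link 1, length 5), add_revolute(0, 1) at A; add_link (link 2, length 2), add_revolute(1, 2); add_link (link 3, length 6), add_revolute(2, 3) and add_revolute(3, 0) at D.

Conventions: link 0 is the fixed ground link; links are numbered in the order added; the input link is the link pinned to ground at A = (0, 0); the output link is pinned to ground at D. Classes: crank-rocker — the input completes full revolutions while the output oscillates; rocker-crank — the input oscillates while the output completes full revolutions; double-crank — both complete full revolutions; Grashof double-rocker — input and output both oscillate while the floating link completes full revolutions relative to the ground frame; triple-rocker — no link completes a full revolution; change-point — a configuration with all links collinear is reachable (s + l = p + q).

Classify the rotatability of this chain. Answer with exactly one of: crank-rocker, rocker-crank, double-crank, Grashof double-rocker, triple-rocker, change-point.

lengths: ground=5, input=5, coupler=2, output=6
sorted: s=2 (shortest), l=6 (longest), p+q=10
s + l = 8 vs p + q = 10
s + l < p + q (Grashof) with shortest = coupler link → Grashof double-rocker

Grashof double-rocker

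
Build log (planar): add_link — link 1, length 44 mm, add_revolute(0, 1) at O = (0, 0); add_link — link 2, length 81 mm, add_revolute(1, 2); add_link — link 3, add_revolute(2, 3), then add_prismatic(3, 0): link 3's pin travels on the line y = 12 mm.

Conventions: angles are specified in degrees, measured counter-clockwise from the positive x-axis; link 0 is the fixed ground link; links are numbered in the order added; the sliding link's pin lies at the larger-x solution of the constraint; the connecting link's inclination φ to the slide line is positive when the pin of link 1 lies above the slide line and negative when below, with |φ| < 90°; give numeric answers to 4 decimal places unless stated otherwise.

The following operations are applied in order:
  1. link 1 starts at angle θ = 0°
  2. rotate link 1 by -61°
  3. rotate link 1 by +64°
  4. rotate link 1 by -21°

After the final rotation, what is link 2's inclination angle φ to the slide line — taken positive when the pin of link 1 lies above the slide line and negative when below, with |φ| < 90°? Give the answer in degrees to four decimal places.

geometry: r = 44 mm, L = 81 mm, e = 12 mm; θ starts at 0°
rotate link 1 by -61°: θ ← 0° -61° = -61°
rotate link 1 by +64°: θ ← -61° +64° = 3°
rotate link 1 by -21°: θ ← 3° -21° = -18°
h = r sin θ − e = -13.596748 − 12 = -25.596748
sin φ = h / L = -25.596748 / 81 = -0.31600923
φ = arcsin(-0.31600923) = -18.421751°

-18.4218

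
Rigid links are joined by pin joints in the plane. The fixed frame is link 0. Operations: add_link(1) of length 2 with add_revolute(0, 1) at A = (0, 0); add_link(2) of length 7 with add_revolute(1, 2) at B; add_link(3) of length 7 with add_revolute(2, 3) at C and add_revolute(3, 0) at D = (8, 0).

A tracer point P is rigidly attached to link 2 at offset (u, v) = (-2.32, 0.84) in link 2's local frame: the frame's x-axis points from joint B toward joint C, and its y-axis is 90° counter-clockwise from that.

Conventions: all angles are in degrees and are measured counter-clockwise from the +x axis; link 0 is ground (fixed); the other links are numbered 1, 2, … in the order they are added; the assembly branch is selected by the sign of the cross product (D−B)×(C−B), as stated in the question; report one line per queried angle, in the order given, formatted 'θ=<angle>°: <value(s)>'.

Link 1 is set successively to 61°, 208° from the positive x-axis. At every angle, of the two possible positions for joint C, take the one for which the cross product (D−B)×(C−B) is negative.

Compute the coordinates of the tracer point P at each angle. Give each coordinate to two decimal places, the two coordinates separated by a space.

A=(0,0), D=(8.00,0)
θ=61°: B = A + 2.00·(cos61°, sin61°) = (0.9696, 1.7492)
θ=61°: |BD| = 7.2447
θ=61°: circle(B,7.00) ∩ circle(D,7.00): a=3.6224, h=5.9899
θ=61°:   candidates: C₊=(5.9311,6.6873) cross=43.395; C₋=(3.0386,-4.9380) cross=-43.395
θ=61°:   branch - wants cross < 0 → take C=(3.0386,-4.9380) (cross=-43.395)
θ=61°: ex = (C−B)/|BC| = (0.2956,-0.9553); ey = (0.9553,0.2956)
θ=61°: P = B + -2.32·ex + 0.84·ey = (1.0864,4.2139)
θ=208°: B = A + 2.00·(cos208°, sin208°) = (-1.7659, -0.9389)
θ=208°: |BD| = 9.8109
θ=208°: circle(B,7.00) ∩ circle(D,7.00): a=4.9055, h=4.9936
θ=208°:   candidates: C₊=(2.6391,4.5012) cross=48.992; C₋=(3.5950,-5.4402) cross=-48.992
θ=208°:   branch - wants cross < 0 → take C=(3.5950,-5.4402) (cross=-48.992)
θ=208°: ex = (C−B)/|BC| = (0.7658,-0.6430); ey = (0.6430,0.7658)
θ=208°: P = B + -2.32·ex + 0.84·ey = (-3.0025,1.1962)

θ=61°: 1.09 4.21
θ=208°: -3.00 1.20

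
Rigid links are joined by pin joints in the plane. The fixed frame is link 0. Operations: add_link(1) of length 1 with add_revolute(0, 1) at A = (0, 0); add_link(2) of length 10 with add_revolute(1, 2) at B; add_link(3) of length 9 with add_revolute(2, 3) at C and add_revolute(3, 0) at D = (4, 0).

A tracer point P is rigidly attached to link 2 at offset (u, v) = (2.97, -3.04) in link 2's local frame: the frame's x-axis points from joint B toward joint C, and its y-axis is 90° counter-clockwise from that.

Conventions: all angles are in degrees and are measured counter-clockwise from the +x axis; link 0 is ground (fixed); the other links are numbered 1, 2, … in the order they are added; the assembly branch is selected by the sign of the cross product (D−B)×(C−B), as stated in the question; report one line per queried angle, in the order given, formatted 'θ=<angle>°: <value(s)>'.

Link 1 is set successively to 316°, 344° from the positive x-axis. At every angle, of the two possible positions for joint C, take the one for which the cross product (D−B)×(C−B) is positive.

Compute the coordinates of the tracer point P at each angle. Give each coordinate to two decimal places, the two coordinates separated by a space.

A=(0,0), D=(4.00,0)
θ=316°: B = A + 1.00·(cos316°, sin316°) = (0.7193, -0.6947)
θ=316°: |BD| = 3.3534
θ=316°: circle(B,10.00) ∩ circle(D,9.00): a=4.5096, h=8.9254
θ=316°:   candidates: C₊=(3.2823,8.9713) cross=29.930; C₋=(6.9801,-8.4923) cross=-29.930
θ=316°:   branch + wants cross > 0 → take C=(3.2823,8.9713) (cross=29.930)
θ=316°: ex = (C−B)/|BC| = (0.2563,0.9666); ey = (-0.9666,0.2563)
θ=316°: P = B + 2.97·ex + -3.04·ey = (4.4190,1.3970)
θ=344°: B = A + 1.00·(cos344°, sin344°) = (0.9613, -0.2756)
θ=344°: |BD| = 3.0512
θ=344°: circle(B,10.00) ∩ circle(D,9.00): a=4.6391, h=8.8588
θ=344°:   candidates: C₊=(4.7811,8.9660) cross=27.030; C₋=(6.3817,-8.6791) cross=-27.030
θ=344°:   branch + wants cross > 0 → take C=(4.7811,8.9660) (cross=27.030)
θ=344°: ex = (C−B)/|BC| = (0.3820,0.9242); ey = (-0.9242,0.3820)
θ=344°: P = B + 2.97·ex + -3.04·ey = (4.9052,1.3079)

θ=316°: 4.42 1.40
θ=344°: 4.91 1.31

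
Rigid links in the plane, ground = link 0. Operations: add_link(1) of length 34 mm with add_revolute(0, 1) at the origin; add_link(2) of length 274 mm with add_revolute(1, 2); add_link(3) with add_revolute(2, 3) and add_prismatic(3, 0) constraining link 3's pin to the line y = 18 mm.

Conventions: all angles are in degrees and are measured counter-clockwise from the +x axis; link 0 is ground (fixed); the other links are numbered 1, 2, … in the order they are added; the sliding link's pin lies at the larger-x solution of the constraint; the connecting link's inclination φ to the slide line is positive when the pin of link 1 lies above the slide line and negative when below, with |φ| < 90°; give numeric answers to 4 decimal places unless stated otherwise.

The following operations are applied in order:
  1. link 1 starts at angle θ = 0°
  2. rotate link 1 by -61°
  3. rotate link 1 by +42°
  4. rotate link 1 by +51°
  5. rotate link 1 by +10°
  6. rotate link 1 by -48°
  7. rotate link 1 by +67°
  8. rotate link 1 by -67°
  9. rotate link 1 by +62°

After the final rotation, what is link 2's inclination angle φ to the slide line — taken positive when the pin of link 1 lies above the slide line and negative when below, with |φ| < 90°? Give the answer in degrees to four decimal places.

geometry: r = 34 mm, L = 274 mm, e = 18 mm; θ starts at 0°
rotate link 1 by -61°: θ ← 0° -61° = -61°
rotate link 1 by +42°: θ ← -61° +42° = -19°
rotate link 1 by +51°: θ ← -19° +51° = 32°
rotate link 1 by +10°: θ ← 32° +10° = 42°
rotate link 1 by -48°: θ ← 42° -48° = -6°
rotate link 1 by +67°: θ ← -6° +67° = 61°
rotate link 1 by -67°: θ ← 61° -67° = -6°
rotate link 1 by +62°: θ ← -6° +62° = 56°
h = r sin θ − e = 28.187277 − 18 = 10.187277
sin φ = h / L = 10.187277 / 274 = 0.03717984
φ = arcsin(0.03717984) = 2.130739°

2.1307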